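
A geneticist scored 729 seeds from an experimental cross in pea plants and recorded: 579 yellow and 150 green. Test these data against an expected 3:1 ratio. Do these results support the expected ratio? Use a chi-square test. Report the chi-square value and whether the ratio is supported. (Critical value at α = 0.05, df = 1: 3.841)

7.609; not consistent

Total ratio parts = 4. Expected numbers out of 729:
  yellow: 729 × 3/4 = 546.75
  green: 729 × 1/4 = 182.25
χ² = Σ (O − E)² / E
  yellow: (579 − 546.75)² / 546.75 = 1.9023
  green: (150 − 182.25)² / 182.25 = 5.7068
χ² = 1.9023 + 5.7068 = 7.6091 ≈ 7.609
Degrees of freedom = 2 − 1 = 1; critical value at α = 0.05 is 3.841.
Since 7.609 > 3.841, we reject the null hypothesis — the data do not fit the 3:1 ratio.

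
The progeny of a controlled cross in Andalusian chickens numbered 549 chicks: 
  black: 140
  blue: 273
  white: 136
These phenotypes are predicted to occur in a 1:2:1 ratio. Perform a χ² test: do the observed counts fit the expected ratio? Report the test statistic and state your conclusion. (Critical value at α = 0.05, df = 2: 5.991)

Under the 1:2:1 hypothesis (Σ ratio = 4, N = 549):
  black: 549 × 1/4 = 137.25
  blue: 549 × 2/4 = 274.5
  white: 549 × 1/4 = 137.25
χ² = Σ (O − E)² / E
  black: (140 − 137.25)² / 137.25 = 0.0551
  blue: (273 − 274.5)² / 274.5 = 0.0082
  white: (136 − 137.25)² / 137.25 = 0.0114
χ² = 0.0551 + 0.0082 + 0.0114 = 0.0747 ≈ 0.075
Degrees of freedom = 3 − 1 = 2; critical value at α = 0.05 is 5.991.
Since 0.075 < 5.991, we fail to reject the null hypothesis — the data are consistent with the 1:2:1 ratio.

0.075; consistent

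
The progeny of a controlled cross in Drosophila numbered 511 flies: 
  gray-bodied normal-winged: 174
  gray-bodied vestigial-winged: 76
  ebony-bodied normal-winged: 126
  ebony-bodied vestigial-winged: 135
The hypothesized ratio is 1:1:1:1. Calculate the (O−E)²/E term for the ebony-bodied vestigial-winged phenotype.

0.411

Under the 1:1:1:1 hypothesis (Σ ratio = 4, N = 511):
  gray-bodied normal-winged: 511 × 1/4 = 127.75
  gray-bodied vestigial-winged: 511 × 1/4 = 127.75
  ebony-bodied normal-winged: 511 × 1/4 = 127.75
  ebony-bodied vestigial-winged: 511 × 1/4 = 127.75
Contribution of ebony-bodied vestigial-winged: (135 − 127.75)² / 127.75 = 0.4114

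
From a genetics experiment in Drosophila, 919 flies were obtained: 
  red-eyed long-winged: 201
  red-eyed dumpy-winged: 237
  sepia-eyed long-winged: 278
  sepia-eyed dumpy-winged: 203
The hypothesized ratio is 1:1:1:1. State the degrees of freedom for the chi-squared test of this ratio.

A goodness-of-fit test with 4 phenotype classes has df = 4 − 1 = 3.

3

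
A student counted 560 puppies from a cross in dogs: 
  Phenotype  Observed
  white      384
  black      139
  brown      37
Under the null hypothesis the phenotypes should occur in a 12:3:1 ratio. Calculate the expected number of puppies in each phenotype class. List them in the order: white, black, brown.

The 12:3:1 ratio has 16 parts, so with N = 560 the expected counts are:
  white: 560 × 12/16 = 420
  black: 560 × 3/16 = 105
  brown: 560 × 1/16 = 35

420, 105, 35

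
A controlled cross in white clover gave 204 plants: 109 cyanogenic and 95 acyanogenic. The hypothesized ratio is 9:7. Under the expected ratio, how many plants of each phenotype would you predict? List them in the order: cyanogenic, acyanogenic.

Total ratio parts = 16. Expected numbers out of 204:
  cyanogenic: 204 × 9/16 = 114.75
  acyanogenic: 204 × 7/16 = 89.25

114.75, 89.25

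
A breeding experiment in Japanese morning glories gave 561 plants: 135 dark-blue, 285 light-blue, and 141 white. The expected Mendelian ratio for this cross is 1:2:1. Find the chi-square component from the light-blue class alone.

Expected counts for N = 561 under a 1:2:1 ratio (total parts = 4):
  dark-blue: 561 × 1/4 = 140.25
  light-blue: 561 × 2/4 = 280.5
  white: 561 × 1/4 = 140.25
Contribution of light-blue: (285 − 280.5)² / 280.5 = 0.0722

0.072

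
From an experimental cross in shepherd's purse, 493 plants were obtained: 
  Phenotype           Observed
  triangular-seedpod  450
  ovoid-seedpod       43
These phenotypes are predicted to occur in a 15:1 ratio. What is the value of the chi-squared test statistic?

5.142

Total ratio parts = 16. Expected numbers out of 493:
  triangular-seedpod: 493 × 15/16 = 462.1875
  ovoid-seedpod: 493 × 1/16 = 30.8125
χ² = Σ (O − E)² / E
  triangular-seedpod: (450 − 462.1875)² / 462.1875 = 0.3214
  ovoid-seedpod: (43 − 30.8125)² / 30.8125 = 4.8206
χ² = 0.3214 + 4.8206 = 5.142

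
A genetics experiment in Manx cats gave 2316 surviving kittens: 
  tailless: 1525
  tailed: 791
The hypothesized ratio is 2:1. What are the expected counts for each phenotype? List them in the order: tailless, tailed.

1544, 772

Under the 2:1 hypothesis (Σ ratio = 3, N = 2316):
  tailless: 2316 × 2/3 = 1544
  tailed: 2316 × 1/3 = 772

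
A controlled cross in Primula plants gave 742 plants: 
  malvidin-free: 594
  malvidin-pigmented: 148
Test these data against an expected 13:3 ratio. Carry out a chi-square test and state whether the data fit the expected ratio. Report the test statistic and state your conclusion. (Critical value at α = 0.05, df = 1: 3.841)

Expected counts for N = 742 under a 13:3 ratio (total parts = 16):
  malvidin-free: 742 × 13/16 = 602.875
  malvidin-pigmented: 742 × 3/16 = 139.125
χ² = Σ (O − E)² / E
  malvidin-free: (594 − 602.875)² / 602.875 = 0.1307
  malvidin-pigmented: (148 − 139.125)² / 139.125 = 0.5662
χ² = 0.1307 + 0.5662 = 0.6969 ≈ 0.697
Degrees of freedom = 2 − 1 = 1; critical value at α = 0.05 is 3.841.
Since 0.697 < 3.841, we fail to reject the null hypothesis — the data are consistent with the 13:3 ratio.

0.697; consistent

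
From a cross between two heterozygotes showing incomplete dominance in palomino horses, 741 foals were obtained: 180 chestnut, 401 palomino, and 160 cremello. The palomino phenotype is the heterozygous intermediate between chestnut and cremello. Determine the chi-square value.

With incomplete dominance, a heterozygote × heterozygote cross gives a 1:2:1 phenotypic ratio.
Under the 1:2:1 hypothesis (Σ ratio = 4, N = 741):
  chestnut: 741 × 1/4 = 185.25
  palomino: 741 × 2/4 = 370.5
  cremello: 741 × 1/4 = 185.25
χ² = Σ (O − E)² / E
  chestnut: (180 − 185.25)² / 185.25 = 0.1488
  palomino: (401 − 370.5)² / 370.5 = 2.5108
  cremello: (160 − 185.25)² / 185.25 = 3.4416
χ² = 0.1488 + 2.5108 + 3.4416 = 6.1012 ≈ 6.101

6.101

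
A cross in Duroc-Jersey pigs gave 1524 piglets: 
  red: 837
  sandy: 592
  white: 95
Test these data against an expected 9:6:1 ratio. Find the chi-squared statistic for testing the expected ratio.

1.214

Expected counts for N = 1524 under a 9:6:1 ratio (total parts = 16):
  red: 1524 × 9/16 = 857.25
  sandy: 1524 × 6/16 = 571.5
  white: 1524 × 1/16 = 95.25
χ² = Σ (O − E)² / E
  red: (837 − 857.25)² / 857.25 = 0.4783
  sandy: (592 − 571.5)² / 571.5 = 0.7353
  white: (95 − 95.25)² / 95.25 = 0.0007
χ² = 0.4783 + 0.7353 + 0.0007 = 1.2143 ≈ 1.214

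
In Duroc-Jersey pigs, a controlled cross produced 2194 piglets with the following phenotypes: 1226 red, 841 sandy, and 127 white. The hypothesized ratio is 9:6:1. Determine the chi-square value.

1.206

Expected counts for N = 2194 under a 9:6:1 ratio (total parts = 16):
  red: 2194 × 9/16 = 1234.125
  sandy: 2194 × 6/16 = 822.75
  white: 2194 × 1/16 = 137.125
χ² = Σ (O − E)² / E
  red: (1226 − 1234.125)² / 1234.125 = 0.0535
  sandy: (841 − 822.75)² / 822.75 = 0.4048
  white: (127 − 137.125)² / 137.125 = 0.7476
χ² = 0.0535 + 0.4048 + 0.7476 = 1.2059 ≈ 1.206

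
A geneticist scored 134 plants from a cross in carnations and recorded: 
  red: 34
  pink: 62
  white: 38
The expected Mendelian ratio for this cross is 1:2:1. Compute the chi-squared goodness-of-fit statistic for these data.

0.985

Total ratio parts = 4. Expected numbers out of 134:
  red: 134 × 1/4 = 33.5
  pink: 134 × 2/4 = 67
  white: 134 × 1/4 = 33.5
χ² = Σ (O − E)² / E
  red: (34 − 33.5)² / 33.5 = 0.0075
  pink: (62 − 67)² / 67 = 0.3731
  white: (38 − 33.5)² / 33.5 = 0.6045
χ² = 0.0075 + 0.3731 + 0.6045 = 0.9851 ≈ 0.985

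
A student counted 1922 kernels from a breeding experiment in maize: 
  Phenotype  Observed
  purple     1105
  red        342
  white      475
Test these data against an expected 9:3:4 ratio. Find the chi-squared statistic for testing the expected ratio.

Under the 9:3:4 hypothesis (Σ ratio = 16, N = 1922):
  purple: 1922 × 9/16 = 1081.125
  red: 1922 × 3/16 = 360.375
  white: 1922 × 4/16 = 480.5
χ² = Σ (O − E)² / E
  purple: (1105 − 1081.125)² / 1081.125 = 0.5272
  red: (342 − 360.375)² / 360.375 = 0.9369
  white: (475 − 480.5)² / 480.5 = 0.0630
χ² = 0.5272 + 0.9369 + 0.0630 = 1.5271 ≈ 1.527

1.527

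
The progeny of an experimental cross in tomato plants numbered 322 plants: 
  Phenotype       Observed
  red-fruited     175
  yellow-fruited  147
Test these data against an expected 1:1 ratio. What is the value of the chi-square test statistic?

Total ratio parts = 2. Expected numbers out of 322:
  red-fruited: 322 × 1/2 = 161
  yellow-fruited: 322 × 1/2 = 161
χ² = Σ (O − E)² / E
  red-fruited: (175 − 161)² / 161 = 1.2174
  yellow-fruited: (147 − 161)² / 161 = 1.2174
χ² = 1.2174 + 1.2174 = 2.4348 ≈ 2.435

2.435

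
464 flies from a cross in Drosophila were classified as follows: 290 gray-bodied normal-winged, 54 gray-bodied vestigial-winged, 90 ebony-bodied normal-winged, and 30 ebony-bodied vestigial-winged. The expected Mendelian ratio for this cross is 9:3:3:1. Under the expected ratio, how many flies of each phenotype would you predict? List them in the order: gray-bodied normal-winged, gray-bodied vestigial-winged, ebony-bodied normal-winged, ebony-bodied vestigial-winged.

The 9:3:3:1 ratio has 16 parts, so with N = 464 the expected counts are:
  gray-bodied normal-winged: 464 × 9/16 = 261
  gray-bodied vestigial-winged: 464 × 3/16 = 87
  ebony-bodied normal-winged: 464 × 3/16 = 87
  ebony-bodied vestigial-winged: 464 × 1/16 = 29

261, 87, 87, 29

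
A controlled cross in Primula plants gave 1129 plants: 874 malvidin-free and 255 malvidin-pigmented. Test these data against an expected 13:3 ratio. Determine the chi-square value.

10.907

Total ratio parts = 16. Expected numbers out of 1129:
  malvidin-free: 1129 × 13/16 = 917.3125
  malvidin-pigmented: 1129 × 3/16 = 211.6875
χ² = Σ (O − E)² / E
  malvidin-free: (874 − 917.3125)² / 917.3125 = 2.0451
  malvidin-pigmented: (255 − 211.6875)² / 211.6875 = 8.8620
χ² = 2.0451 + 8.8620 = 10.9071 ≈ 10.907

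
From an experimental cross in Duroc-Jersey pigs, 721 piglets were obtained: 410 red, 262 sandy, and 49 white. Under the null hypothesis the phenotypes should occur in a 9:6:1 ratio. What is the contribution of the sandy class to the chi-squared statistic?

0.259

The 9:6:1 ratio has 16 parts, so with N = 721 the expected counts are:
  red: 721 × 9/16 = 405.5625
  sandy: 721 × 6/16 = 270.375
  white: 721 × 1/16 = 45.0625
Contribution of sandy: (262 − 270.375)² / 270.375 = 0.2594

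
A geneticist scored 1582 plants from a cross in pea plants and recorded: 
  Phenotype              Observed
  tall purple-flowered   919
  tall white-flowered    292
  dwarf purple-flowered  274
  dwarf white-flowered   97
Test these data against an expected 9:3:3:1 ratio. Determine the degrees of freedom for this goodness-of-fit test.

A goodness-of-fit test with 4 phenotype classes has df = 4 − 1 = 3.

3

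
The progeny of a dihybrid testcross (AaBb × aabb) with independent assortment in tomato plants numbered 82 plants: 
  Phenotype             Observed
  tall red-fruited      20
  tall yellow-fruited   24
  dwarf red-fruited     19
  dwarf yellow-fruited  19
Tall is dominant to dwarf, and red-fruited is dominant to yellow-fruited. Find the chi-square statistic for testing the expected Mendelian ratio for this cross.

0.829

A dihybrid testcross with independent assortment gives a 1:1:1:1 ratio.
Under the 1:1:1:1 hypothesis (Σ ratio = 4, N = 82):
  tall red-fruited: 82 × 1/4 = 20.5
  tall yellow-fruited: 82 × 1/4 = 20.5
  dwarf red-fruited: 82 × 1/4 = 20.5
  dwarf yellow-fruited: 82 × 1/4 = 20.5
χ² = Σ (O − E)² / E
  tall red-fruited: (20 − 20.5)² / 20.5 = 0.0122
  tall yellow-fruited: (24 − 20.5)² / 20.5 = 0.5976
  dwarf red-fruited: (19 − 20.5)² / 20.5 = 0.1098
  dwarf yellow-fruited: (19 − 20.5)² / 20.5 = 0.1098
χ² = 0.0122 + 0.5976 + 0.1098 + 0.1098 = 0.8294 ≈ 0.829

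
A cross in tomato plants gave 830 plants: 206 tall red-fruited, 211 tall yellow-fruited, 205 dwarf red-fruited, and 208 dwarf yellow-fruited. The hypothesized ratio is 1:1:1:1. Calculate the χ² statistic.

0.101

Total ratio parts = 4. Expected numbers out of 830:
  tall red-fruited: 830 × 1/4 = 207.5
  tall yellow-fruited: 830 × 1/4 = 207.5
  dwarf red-fruited: 830 × 1/4 = 207.5
  dwarf yellow-fruited: 830 × 1/4 = 207.5
χ² = Σ (O − E)² / E
  tall red-fruited: (206 − 207.5)² / 207.5 = 0.0108
  tall yellow-fruited: (211 − 207.5)² / 207.5 = 0.0590
  dwarf red-fruited: (205 − 207.5)² / 207.5 = 0.0301
  dwarf yellow-fruited: (208 − 207.5)² / 207.5 = 0.0012
χ² = 0.0108 + 0.0590 + 0.0301 + 0.0012 = 0.1011 ≈ 0.101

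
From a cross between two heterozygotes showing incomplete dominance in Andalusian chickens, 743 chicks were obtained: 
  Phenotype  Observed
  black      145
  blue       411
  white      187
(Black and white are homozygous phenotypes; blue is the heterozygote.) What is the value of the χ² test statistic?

13.148

With incomplete dominance, a heterozygote × heterozygote cross gives a 1:2:1 phenotypic ratio.
Total ratio parts = 4. Expected numbers out of 743:
  black: 743 × 1/4 = 185.75
  blue: 743 × 2/4 = 371.5
  white: 743 × 1/4 = 185.75
χ² = Σ (O − E)² / E
  black: (145 − 185.75)² / 185.75 = 8.9398
  blue: (411 − 371.5)² / 371.5 = 4.1999
  white: (187 − 185.75)² / 185.75 = 0.0084
χ² = 8.9398 + 4.1999 + 0.0084 = 13.1481 ≈ 13.148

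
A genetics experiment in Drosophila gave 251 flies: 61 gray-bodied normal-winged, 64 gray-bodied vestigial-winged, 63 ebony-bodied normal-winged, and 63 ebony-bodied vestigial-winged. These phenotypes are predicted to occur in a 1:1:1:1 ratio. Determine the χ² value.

The 1:1:1:1 ratio has 4 parts, so with N = 251 the expected counts are:
  gray-bodied normal-winged: 251 × 1/4 = 62.75
  gray-bodied vestigial-winged: 251 × 1/4 = 62.75
  ebony-bodied normal-winged: 251 × 1/4 = 62.75
  ebony-bodied vestigial-winged: 251 × 1/4 = 62.75
χ² = Σ (O − E)² / E
  gray-bodied normal-winged: (61 − 62.75)² / 62.75 = 0.0488
  gray-bodied vestigial-winged: (64 − 62.75)² / 62.75 = 0.0249
  ebony-bodied normal-winged: (63 − 62.75)² / 62.75 = 0.0010
  ebony-bodied vestigial-winged: (63 − 62.75)² / 62.75 = 0.0010
χ² = 0.0488 + 0.0249 + 0.0010 + 0.0010 = 0.0757 ≈ 0.076

0.076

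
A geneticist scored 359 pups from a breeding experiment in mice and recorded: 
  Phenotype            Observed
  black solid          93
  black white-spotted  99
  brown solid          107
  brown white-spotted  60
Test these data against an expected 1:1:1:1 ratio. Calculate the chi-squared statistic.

14.248

The 1:1:1:1 ratio has 4 parts, so with N = 359 the expected counts are:
  black solid: 359 × 1/4 = 89.75
  black white-spotted: 359 × 1/4 = 89.75
  brown solid: 359 × 1/4 = 89.75
  brown white-spotted: 359 × 1/4 = 89.75
χ² = Σ (O − E)² / E
  black solid: (93 − 89.75)² / 89.75 = 0.1177
  black white-spotted: (99 − 89.75)² / 89.75 = 0.9533
  brown solid: (107 − 89.75)² / 89.75 = 3.3155
  brown white-spotted: (60 − 89.75)² / 89.75 = 9.8614
χ² = 0.1177 + 0.9533 + 3.3155 + 9.8614 = 14.2479 ≈ 14.248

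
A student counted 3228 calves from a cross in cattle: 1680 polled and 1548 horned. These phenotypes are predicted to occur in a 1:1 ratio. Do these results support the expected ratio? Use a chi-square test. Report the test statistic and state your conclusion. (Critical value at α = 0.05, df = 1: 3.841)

Total ratio parts = 2. Expected numbers out of 3228:
  polled: 3228 × 1/2 = 1614
  horned: 3228 × 1/2 = 1614
χ² = Σ (O − E)² / E
  polled: (1680 − 1614)² / 1614 = 2.6989
  horned: (1548 − 1614)² / 1614 = 2.6989
χ² = 2.6989 + 2.6989 = 5.3978 ≈ 5.398
Degrees of freedom = 2 − 1 = 1; critical value at α = 0.05 is 3.841.
Since 5.398 > 3.841, we reject the null hypothesis — the data do not fit the 1:1 ratio.

5.398; not consistent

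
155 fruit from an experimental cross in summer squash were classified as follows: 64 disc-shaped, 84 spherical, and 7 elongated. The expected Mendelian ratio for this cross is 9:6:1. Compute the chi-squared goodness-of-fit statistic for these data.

Expected counts for N = 155 under a 9:6:1 ratio (total parts = 16):
  disc-shaped: 155 × 9/16 = 87.1875
  spherical: 155 × 6/16 = 58.125
  elongated: 155 × 1/16 = 9.6875
χ² = Σ (O − E)² / E
  disc-shaped: (64 − 87.1875)² / 87.1875 = 6.1667
  spherical: (84 − 58.125)² / 58.125 = 11.5185
  elongated: (7 − 9.6875)² / 9.6875 = 0.7456
χ² = 6.1667 + 11.5185 + 0.7456 = 18.4308 ≈ 18.431

18.431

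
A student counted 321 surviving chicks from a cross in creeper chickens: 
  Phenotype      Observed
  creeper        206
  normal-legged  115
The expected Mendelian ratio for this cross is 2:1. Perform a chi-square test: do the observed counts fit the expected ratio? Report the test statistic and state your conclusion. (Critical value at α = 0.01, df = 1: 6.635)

Total ratio parts = 3. Expected numbers out of 321:
  creeper: 321 × 2/3 = 214
  normal-legged: 321 × 1/3 = 107
χ² = Σ (O − E)² / E
  creeper: (206 − 214)² / 214 = 0.2991
  normal-legged: (115 − 107)² / 107 = 0.5981
χ² = 0.2991 + 0.5981 = 0.8972 ≈ 0.897
Degrees of freedom = 2 − 1 = 1; critical value at α = 0.01 is 6.635.
Since 0.897 < 6.635, we fail to reject the null hypothesis — the data are consistent with the 2:1 ratio.

0.897; consistent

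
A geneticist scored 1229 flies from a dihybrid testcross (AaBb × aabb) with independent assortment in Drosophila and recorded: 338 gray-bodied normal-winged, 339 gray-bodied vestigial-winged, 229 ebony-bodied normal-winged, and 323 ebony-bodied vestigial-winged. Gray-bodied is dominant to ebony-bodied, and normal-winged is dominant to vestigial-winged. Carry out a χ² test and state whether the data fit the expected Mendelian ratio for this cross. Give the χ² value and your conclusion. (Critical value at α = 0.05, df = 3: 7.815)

27.094; not consistent

A dihybrid testcross with independent assortment gives a 1:1:1:1 ratio.
Expected counts for N = 1229 under a 1:1:1:1 ratio (total parts = 4):
  gray-bodied normal-winged: 1229 × 1/4 = 307.25
  gray-bodied vestigial-winged: 1229 × 1/4 = 307.25
  ebony-bodied normal-winged: 1229 × 1/4 = 307.25
  ebony-bodied vestigial-winged: 1229 × 1/4 = 307.25
χ² = Σ (O − E)² / E
  gray-bodied normal-winged: (338 − 307.25)² / 307.25 = 3.0775
  gray-bodied vestigial-winged: (339 − 307.25)² / 307.25 = 3.2809
  ebony-bodied normal-winged: (229 − 307.25)² / 307.25 = 19.9286
  ebony-bodied vestigial-winged: (323 − 307.25)² / 307.25 = 0.8074
χ² = 3.0775 + 3.2809 + 19.9286 + 0.8074 = 27.0944 ≈ 27.094
Degrees of freedom = 4 − 1 = 3; critical value at α = 0.05 is 7.815.
Since 27.094 > 7.815, we reject the null hypothesis — the data do not fit the 1:1:1:1 ratio.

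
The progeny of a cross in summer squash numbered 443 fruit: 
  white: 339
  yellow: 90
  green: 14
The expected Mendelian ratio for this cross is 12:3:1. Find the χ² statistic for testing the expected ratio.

7.483

Under the 12:3:1 hypothesis (Σ ratio = 16, N = 443):
  white: 443 × 12/16 = 332.25
  yellow: 443 × 3/16 = 83.0625
  green: 443 × 1/16 = 27.6875
χ² = Σ (O − E)² / E
  white: (339 − 332.25)² / 332.25 = 0.1371
  yellow: (90 − 83.0625)² / 83.0625 = 0.5794
  green: (14 − 27.6875)² / 27.6875 = 6.7665
χ² = 0.1371 + 0.5794 + 6.7665 = 7.483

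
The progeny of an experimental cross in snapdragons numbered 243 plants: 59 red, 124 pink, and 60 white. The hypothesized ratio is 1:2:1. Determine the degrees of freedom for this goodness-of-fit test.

2

A goodness-of-fit test with 3 phenotype classes has df = 3 − 1 = 2.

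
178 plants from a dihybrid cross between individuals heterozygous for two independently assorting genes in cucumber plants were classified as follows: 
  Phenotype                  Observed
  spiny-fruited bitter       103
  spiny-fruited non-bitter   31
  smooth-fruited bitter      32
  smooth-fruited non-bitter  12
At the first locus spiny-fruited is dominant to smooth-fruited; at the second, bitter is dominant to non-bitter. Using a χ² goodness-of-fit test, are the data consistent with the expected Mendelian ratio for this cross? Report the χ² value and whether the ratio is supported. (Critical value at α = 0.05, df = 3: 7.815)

0.377; consistent

A dihybrid F₂ with independent assortment and complete dominance at both loci gives a 9:3:3:1 phenotypic ratio.
Total ratio parts = 16. Expected numbers out of 178:
  spiny-fruited bitter: 178 × 9/16 = 100.125
  spiny-fruited non-bitter: 178 × 3/16 = 33.375
  smooth-fruited bitter: 178 × 3/16 = 33.375
  smooth-fruited non-bitter: 178 × 1/16 = 11.125
χ² = Σ (O − E)² / E
  spiny-fruited bitter: (103 − 100.125)² / 100.125 = 0.0826
  spiny-fruited non-bitter: (31 − 33.375)² / 33.375 = 0.1690
  smooth-fruited bitter: (32 − 33.375)² / 33.375 = 0.0566
  smooth-fruited non-bitter: (12 − 11.125)² / 11.125 = 0.0688
χ² = 0.0826 + 0.1690 + 0.0566 + 0.0688 = 0.377
Degrees of freedom = 4 − 1 = 3; critical value at α = 0.05 is 7.815.
Since 0.377 < 7.815, we fail to reject the null hypothesis — the data are consistent with the 9:3:3:1 ratio.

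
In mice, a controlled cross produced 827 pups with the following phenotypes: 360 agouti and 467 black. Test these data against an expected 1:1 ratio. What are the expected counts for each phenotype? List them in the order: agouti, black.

Under the 1:1 hypothesis (Σ ratio = 2, N = 827):
  agouti: 827 × 1/2 = 413.5
  black: 827 × 1/2 = 413.5

413.5, 413.5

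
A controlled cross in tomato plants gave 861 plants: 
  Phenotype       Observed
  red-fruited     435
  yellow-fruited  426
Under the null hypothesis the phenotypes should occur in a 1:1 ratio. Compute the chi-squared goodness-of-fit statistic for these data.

The 1:1 ratio has 2 parts, so with N = 861 the expected counts are:
  red-fruited: 861 × 1/2 = 430.5
  yellow-fruited: 861 × 1/2 = 430.5
χ² = Σ (O − E)² / E
  red-fruited: (435 − 430.5)² / 430.5 = 0.0470
  yellow-fruited: (426 − 430.5)² / 430.5 = 0.0470
χ² = 0.0470 + 0.0470 = 0.094

0.094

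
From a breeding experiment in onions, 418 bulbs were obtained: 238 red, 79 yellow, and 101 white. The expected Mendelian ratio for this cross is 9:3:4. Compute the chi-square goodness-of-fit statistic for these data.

0.157

The 9:3:4 ratio has 16 parts, so with N = 418 the expected counts are:
  red: 418 × 9/16 = 235.125
  yellow: 418 × 3/16 = 78.375
  white: 418 × 4/16 = 104.5
χ² = Σ (O − E)² / E
  red: (238 − 235.125)² / 235.125 = 0.0352
  yellow: (79 − 78.375)² / 78.375 = 0.0050
  white: (101 − 104.5)² / 104.5 = 0.1172
χ² = 0.0352 + 0.0050 + 0.1172 = 0.1574 ≈ 0.157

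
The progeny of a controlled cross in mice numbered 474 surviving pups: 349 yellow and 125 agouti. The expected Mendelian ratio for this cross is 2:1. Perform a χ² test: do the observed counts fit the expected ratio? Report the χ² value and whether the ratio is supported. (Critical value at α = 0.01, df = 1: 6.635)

10.339; not consistent

Total ratio parts = 3. Expected numbers out of 474:
  yellow: 474 × 2/3 = 316
  agouti: 474 × 1/3 = 158
χ² = Σ (O − E)² / E
  yellow: (349 − 316)² / 316 = 3.4462
  agouti: (125 − 158)² / 158 = 6.8924
χ² = 3.4462 + 6.8924 = 10.3386 ≈ 10.339
Degrees of freedom = 2 − 1 = 1; critical value at α = 0.01 is 6.635.
Since 10.339 > 6.635, we reject the null hypothesis — the data do not fit the 2:1 ratio.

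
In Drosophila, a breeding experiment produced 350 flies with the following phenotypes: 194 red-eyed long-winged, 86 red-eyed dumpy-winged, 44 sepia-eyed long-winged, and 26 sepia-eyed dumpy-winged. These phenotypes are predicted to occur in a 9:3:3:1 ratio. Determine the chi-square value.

14.272

Total ratio parts = 16. Expected numbers out of 350:
  red-eyed long-winged: 350 × 9/16 = 196.875
  red-eyed dumpy-winged: 350 × 3/16 = 65.625
  sepia-eyed long-winged: 350 × 3/16 = 65.625
  sepia-eyed dumpy-winged: 350 × 1/16 = 21.875
χ² = Σ (O − E)² / E
  red-eyed long-winged: (194 − 196.875)² / 196.875 = 0.0420
  red-eyed dumpy-winged: (86 − 65.625)² / 65.625 = 6.3260
  sepia-eyed long-winged: (44 − 65.625)² / 65.625 = 7.1260
  sepia-eyed dumpy-winged: (26 − 21.875)² / 21.875 = 0.7779
χ² = 0.0420 + 6.3260 + 7.1260 + 0.7779 = 14.2719 ≈ 14.272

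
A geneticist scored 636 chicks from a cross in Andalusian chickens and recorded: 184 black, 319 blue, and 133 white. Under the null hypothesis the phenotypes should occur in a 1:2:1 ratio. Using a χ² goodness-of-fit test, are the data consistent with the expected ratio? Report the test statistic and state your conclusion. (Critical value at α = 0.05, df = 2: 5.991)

Expected counts for N = 636 under a 1:2:1 ratio (total parts = 4):
  black: 636 × 1/4 = 159
  blue: 636 × 2/4 = 318
  white: 636 × 1/4 = 159
χ² = Σ (O − E)² / E
  black: (184 − 159)² / 159 = 3.9308
  blue: (319 − 318)² / 318 = 0.0031
  white: (133 − 159)² / 159 = 4.2516
χ² = 3.9308 + 0.0031 + 4.2516 = 8.1855 ≈ 8.186
Degrees of freedom = 3 − 1 = 2; critical value at α = 0.05 is 5.991.
Since 8.186 > 5.991, we reject the null hypothesis — the data do not fit the 1:2:1 ratio.

8.186; not consistent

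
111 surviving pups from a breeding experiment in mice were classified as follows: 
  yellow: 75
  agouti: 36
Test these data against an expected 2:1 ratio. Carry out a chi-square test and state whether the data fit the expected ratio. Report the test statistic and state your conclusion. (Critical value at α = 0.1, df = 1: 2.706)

Under the 2:1 hypothesis (Σ ratio = 3, N = 111):
  yellow: 111 × 2/3 = 74
  agouti: 111 × 1/3 = 37
χ² = Σ (O − E)² / E
  yellow: (75 − 74)² / 74 = 0.0135
  agouti: (36 − 37)² / 37 = 0.0270
χ² = 0.0135 + 0.0270 = 0.0405 ≈ 0.041
Degrees of freedom = 2 − 1 = 1; critical value at α = 0.1 is 2.706.
Since 0.041 < 2.706, we fail to reject the null hypothesis — the data are consistent with the 2:1 ratio.

0.041; consistent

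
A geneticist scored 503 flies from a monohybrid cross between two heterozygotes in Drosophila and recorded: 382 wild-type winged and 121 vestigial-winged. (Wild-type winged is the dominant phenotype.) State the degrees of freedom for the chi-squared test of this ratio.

For a monohybrid cross between heterozygotes with complete dominance, the expected phenotypic ratio is 3:1.
A goodness-of-fit test with 2 phenotype classes has df = 2 − 1 = 1.

1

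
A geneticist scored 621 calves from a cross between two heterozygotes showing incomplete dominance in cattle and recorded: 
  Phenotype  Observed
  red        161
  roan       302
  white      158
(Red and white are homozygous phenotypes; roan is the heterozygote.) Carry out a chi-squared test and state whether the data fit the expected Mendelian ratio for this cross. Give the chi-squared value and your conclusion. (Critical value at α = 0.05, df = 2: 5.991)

With incomplete dominance, a heterozygote × heterozygote cross gives a 1:2:1 phenotypic ratio.
Expected counts for N = 621 under a 1:2:1 ratio (total parts = 4):
  red: 621 × 1/4 = 155.25
  roan: 621 × 2/4 = 310.5
  white: 621 × 1/4 = 155.25
χ² = Σ (O − E)² / E
  red: (161 − 155.25)² / 155.25 = 0.2130
  roan: (302 − 310.5)² / 310.5 = 0.2327
  white: (158 − 155.25)² / 155.25 = 0.0487
χ² = 0.2130 + 0.2327 + 0.0487 = 0.4944 ≈ 0.494
Degrees of freedom = 3 − 1 = 2; critical value at α = 0.05 is 5.991.
Since 0.494 < 5.991, we fail to reject the null hypothesis — the data are consistent with the 1:2:1 ratio.

0.494; consistent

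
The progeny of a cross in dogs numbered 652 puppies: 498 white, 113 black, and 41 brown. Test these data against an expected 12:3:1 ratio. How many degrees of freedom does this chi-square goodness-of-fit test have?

2

A goodness-of-fit test with 3 phenotype classes has df = 3 − 1 = 2.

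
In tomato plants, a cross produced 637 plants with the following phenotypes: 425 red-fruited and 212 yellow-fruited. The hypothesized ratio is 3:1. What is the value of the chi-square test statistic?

Total ratio parts = 4. Expected numbers out of 637:
  red-fruited: 637 × 3/4 = 477.75
  yellow-fruited: 637 × 1/4 = 159.25
χ² = Σ (O − E)² / E
  red-fruited: (425 − 477.75)² / 477.75 = 5.8243
  yellow-fruited: (212 − 159.25)² / 159.25 = 17.4729
χ² = 5.8243 + 17.4729 = 23.2972 ≈ 23.297

23.297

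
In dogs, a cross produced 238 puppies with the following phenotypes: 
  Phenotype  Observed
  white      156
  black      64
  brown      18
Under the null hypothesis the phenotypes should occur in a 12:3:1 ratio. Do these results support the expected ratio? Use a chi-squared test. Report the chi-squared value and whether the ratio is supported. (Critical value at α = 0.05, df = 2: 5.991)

Expected counts for N = 238 under a 12:3:1 ratio (total parts = 16):
  white: 238 × 12/16 = 178.5
  black: 238 × 3/16 = 44.625
  brown: 238 × 1/16 = 14.875
χ² = Σ (O − E)² / E
  white: (156 − 178.5)² / 178.5 = 2.8361
  black: (64 − 44.625)² / 44.625 = 8.4121
  brown: (18 − 14.875)² / 14.875 = 0.6565
χ² = 2.8361 + 8.4121 + 0.6565 = 11.9047 ≈ 11.905
Degrees of freedom = 3 − 1 = 2; critical value at α = 0.05 is 5.991.
Since 11.905 > 5.991, we reject the null hypothesis — the data do not fit the 12:3:1 ratio.

11.905; not consistent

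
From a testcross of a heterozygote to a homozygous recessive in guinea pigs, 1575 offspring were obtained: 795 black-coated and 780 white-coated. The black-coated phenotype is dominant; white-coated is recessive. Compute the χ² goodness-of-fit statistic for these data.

A testcross of a heterozygote (Aa × aa) gives a 1:1 phenotypic ratio.
Expected counts for N = 1575 under a 1:1 ratio (total parts = 2):
  black-coated: 1575 × 1/2 = 787.5
  white-coated: 1575 × 1/2 = 787.5
χ² = Σ (O − E)² / E
  black-coated: (795 − 787.5)² / 787.5 = 0.0714
  white-coated: (780 − 787.5)² / 787.5 = 0.0714
χ² = 0.0714 + 0.0714 = 0.1428 ≈ 0.143

0.143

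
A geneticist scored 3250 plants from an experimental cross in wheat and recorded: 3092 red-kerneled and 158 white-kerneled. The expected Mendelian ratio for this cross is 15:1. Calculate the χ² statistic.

10.693

Expected counts for N = 3250 under a 15:1 ratio (total parts = 16):
  red-kerneled: 3250 × 15/16 = 3046.875
  white-kerneled: 3250 × 1/16 = 203.125
χ² = Σ (O − E)² / E
  red-kerneled: (3092 − 3046.875)² / 3046.875 = 0.6683
  white-kerneled: (158 − 203.125)² / 203.125 = 10.0247
χ² = 0.6683 + 10.0247 = 10.693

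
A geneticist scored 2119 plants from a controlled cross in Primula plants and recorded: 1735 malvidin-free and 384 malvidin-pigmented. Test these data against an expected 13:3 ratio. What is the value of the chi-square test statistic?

Under the 13:3 hypothesis (Σ ratio = 16, N = 2119):
  malvidin-free: 2119 × 13/16 = 1721.6875
  malvidin-pigmented: 2119 × 3/16 = 397.3125
χ² = Σ (O − E)² / E
  malvidin-free: (1735 − 1721.6875)² / 1721.6875 = 0.1029
  malvidin-pigmented: (384 − 397.3125)² / 397.3125 = 0.4461
χ² = 0.1029 + 0.4461 = 0.549

0.549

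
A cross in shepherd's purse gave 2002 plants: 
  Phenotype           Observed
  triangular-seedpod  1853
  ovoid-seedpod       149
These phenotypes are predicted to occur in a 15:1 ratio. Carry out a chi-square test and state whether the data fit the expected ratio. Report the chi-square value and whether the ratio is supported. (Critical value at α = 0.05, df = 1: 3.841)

Under the 15:1 hypothesis (Σ ratio = 16, N = 2002):
  triangular-seedpod: 2002 × 15/16 = 1876.875
  ovoid-seedpod: 2002 × 1/16 = 125.125
χ² = Σ (O − E)² / E
  triangular-seedpod: (1853 − 1876.875)² / 1876.875 = 0.3037
  ovoid-seedpod: (149 − 125.125)² / 125.125 = 4.5556
χ² = 0.3037 + 4.5556 = 4.8593 ≈ 4.859
Degrees of freedom = 2 − 1 = 1; critical value at α = 0.05 is 3.841.
Since 4.859 > 3.841, we reject the null hypothesis — the data do not fit the 15:1 ratio.

4.859; not consistent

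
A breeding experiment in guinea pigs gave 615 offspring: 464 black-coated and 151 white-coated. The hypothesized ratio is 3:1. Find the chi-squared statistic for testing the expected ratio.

0.066

Under the 3:1 hypothesis (Σ ratio = 4, N = 615):
  black-coated: 615 × 3/4 = 461.25
  white-coated: 615 × 1/4 = 153.75
χ² = Σ (O − E)² / E
  black-coated: (464 − 461.25)² / 461.25 = 0.0164
  white-coated: (151 − 153.75)² / 153.75 = 0.0492
χ² = 0.0164 + 0.0492 = 0.0656 ≈ 0.066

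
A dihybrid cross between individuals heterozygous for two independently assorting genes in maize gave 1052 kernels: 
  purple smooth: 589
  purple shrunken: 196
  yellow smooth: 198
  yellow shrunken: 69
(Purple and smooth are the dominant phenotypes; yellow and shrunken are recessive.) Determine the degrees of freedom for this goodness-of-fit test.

3

A dihybrid F₂ with independent assortment and complete dominance at both loci gives a 9:3:3:1 phenotypic ratio.
A goodness-of-fit test with 4 phenotype classes has df = 4 − 1 = 3.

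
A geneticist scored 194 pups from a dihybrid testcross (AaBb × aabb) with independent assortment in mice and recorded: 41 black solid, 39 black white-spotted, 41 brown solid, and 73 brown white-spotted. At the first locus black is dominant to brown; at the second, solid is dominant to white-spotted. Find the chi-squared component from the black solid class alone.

1.160

A dihybrid testcross with independent assortment gives a 1:1:1:1 ratio.
Under the 1:1:1:1 hypothesis (Σ ratio = 4, N = 194):
  black solid: 194 × 1/4 = 48.5
  black white-spotted: 194 × 1/4 = 48.5
  brown solid: 194 × 1/4 = 48.5
  brown white-spotted: 194 × 1/4 = 48.5
Contribution of black solid: (41 − 48.5)² / 48.5 = 1.1598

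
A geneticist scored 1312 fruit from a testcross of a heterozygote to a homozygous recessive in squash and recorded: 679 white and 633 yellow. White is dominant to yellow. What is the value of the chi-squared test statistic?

1.613

A testcross of a heterozygote (Aa × aa) gives a 1:1 phenotypic ratio.
Under the 1:1 hypothesis (Σ ratio = 2, N = 1312):
  white: 1312 × 1/2 = 656
  yellow: 1312 × 1/2 = 656
χ² = Σ (O − E)² / E
  white: (679 − 656)² / 656 = 0.8064
  yellow: (633 − 656)² / 656 = 0.8064
χ² = 0.8064 + 0.8064 = 1.6128 ≈ 1.613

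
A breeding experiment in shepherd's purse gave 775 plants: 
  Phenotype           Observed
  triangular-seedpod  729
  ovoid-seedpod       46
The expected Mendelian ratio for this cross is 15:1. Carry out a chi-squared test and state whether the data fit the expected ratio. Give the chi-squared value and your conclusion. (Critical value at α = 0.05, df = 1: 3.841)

Under the 15:1 hypothesis (Σ ratio = 16, N = 775):
  triangular-seedpod: 775 × 15/16 = 726.5625
  ovoid-seedpod: 775 × 1/16 = 48.4375
χ² = Σ (O − E)² / E
  triangular-seedpod: (729 − 726.5625)² / 726.5625 = 0.0082
  ovoid-seedpod: (46 − 48.4375)² / 48.4375 = 0.1227
χ² = 0.0082 + 0.1227 = 0.1309 ≈ 0.131
Degrees of freedom = 2 − 1 = 1; critical value at α = 0.05 is 3.841.
Since 0.131 < 3.841, we fail to reject the null hypothesis — the data are consistent with the 15:1 ratio.

0.131; consistent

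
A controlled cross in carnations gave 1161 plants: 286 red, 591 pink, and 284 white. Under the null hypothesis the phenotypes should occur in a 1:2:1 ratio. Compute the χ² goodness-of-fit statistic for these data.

0.387

Total ratio parts = 4. Expected numbers out of 1161:
  red: 1161 × 1/4 = 290.25
  pink: 1161 × 2/4 = 580.5
  white: 1161 × 1/4 = 290.25
χ² = Σ (O − E)² / E
  red: (286 − 290.25)² / 290.25 = 0.0622
  pink: (591 − 580.5)² / 580.5 = 0.1899
  white: (284 − 290.25)² / 290.25 = 0.1346
χ² = 0.0622 + 0.1899 + 0.1346 = 0.3867 ≈ 0.387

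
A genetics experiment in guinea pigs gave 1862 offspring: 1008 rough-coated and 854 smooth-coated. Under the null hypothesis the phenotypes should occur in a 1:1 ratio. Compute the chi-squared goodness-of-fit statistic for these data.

Expected counts for N = 1862 under a 1:1 ratio (total parts = 2):
  rough-coated: 1862 × 1/2 = 931
  smooth-coated: 1862 × 1/2 = 931
χ² = Σ (O − E)² / E
  rough-coated: (1008 − 931)² / 931 = 6.3684
  smooth-coated: (854 − 931)² / 931 = 6.3684
χ² = 6.3684 + 6.3684 = 12.7368 ≈ 12.737

12.737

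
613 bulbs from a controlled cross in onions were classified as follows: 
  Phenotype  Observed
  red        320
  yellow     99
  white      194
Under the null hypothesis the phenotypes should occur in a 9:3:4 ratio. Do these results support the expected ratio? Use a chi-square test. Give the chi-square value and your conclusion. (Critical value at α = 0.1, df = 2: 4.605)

Expected counts for N = 613 under a 9:3:4 ratio (total parts = 16):
  red: 613 × 9/16 = 344.8125
  yellow: 613 × 3/16 = 114.9375
  white: 613 × 4/16 = 153.25
χ² = Σ (O − E)² / E
  red: (320 − 344.8125)² / 344.8125 = 1.7855
  yellow: (99 − 114.9375)² / 114.9375 = 2.2099
  white: (194 − 153.25)² / 153.25 = 10.8356
χ² = 1.7855 + 2.2099 + 10.8356 = 14.831
Degrees of freedom = 3 − 1 = 2; critical value at α = 0.1 is 4.605.
Since 14.831 > 4.605, we reject the null hypothesis — the data do not fit the 9:3:4 ratio.

14.831; not consistent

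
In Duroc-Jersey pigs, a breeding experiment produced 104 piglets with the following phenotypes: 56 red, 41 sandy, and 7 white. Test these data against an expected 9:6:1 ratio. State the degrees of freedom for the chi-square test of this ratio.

A goodness-of-fit test with 3 phenotype classes has df = 3 − 1 = 2.

2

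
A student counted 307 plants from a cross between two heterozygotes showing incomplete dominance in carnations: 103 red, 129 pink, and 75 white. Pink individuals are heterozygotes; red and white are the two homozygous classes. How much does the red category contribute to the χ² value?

With incomplete dominance, a heterozygote × heterozygote cross gives a 1:2:1 phenotypic ratio.
Under the 1:2:1 hypothesis (Σ ratio = 4, N = 307):
  red: 307 × 1/4 = 76.75
  pink: 307 × 2/4 = 153.5
  white: 307 × 1/4 = 76.75
Contribution of red: (103 − 76.75)² / 76.75 = 8.9780

8.978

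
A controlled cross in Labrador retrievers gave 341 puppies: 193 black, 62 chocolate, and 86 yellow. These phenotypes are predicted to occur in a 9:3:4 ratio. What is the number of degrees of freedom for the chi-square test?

A goodness-of-fit test with 3 phenotype classes has df = 3 − 1 = 2.

2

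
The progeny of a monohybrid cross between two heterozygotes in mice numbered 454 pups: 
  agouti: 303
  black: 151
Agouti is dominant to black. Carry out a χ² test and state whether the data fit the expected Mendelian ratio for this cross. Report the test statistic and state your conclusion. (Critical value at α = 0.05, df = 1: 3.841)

For a monohybrid cross between heterozygotes with complete dominance, the expected phenotypic ratio is 3:1.
The 3:1 ratio has 4 parts, so with N = 454 the expected counts are:
  agouti: 454 × 3/4 = 340.5
  black: 454 × 1/4 = 113.5
χ² = Σ (O − E)² / E
  agouti: (303 − 340.5)² / 340.5 = 4.1300
  black: (151 − 113.5)² / 113.5 = 12.3899
χ² = 4.1300 + 12.3899 = 16.5199 ≈ 16.520
Degrees of freedom = 2 − 1 = 1; critical value at α = 0.05 is 3.841.
Since 16.520 > 3.841, we reject the null hypothesis — the data do not fit the 3:1 ratio.

16.520; not consistent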